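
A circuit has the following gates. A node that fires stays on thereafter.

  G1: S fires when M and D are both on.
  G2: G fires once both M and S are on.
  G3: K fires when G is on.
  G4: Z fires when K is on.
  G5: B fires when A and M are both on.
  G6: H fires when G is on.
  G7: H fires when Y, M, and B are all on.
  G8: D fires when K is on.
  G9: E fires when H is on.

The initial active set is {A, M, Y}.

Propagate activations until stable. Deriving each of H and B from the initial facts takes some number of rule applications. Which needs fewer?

B: G5: A and M on → B on. [1 rule application]
H: G5: A and M on → B on. Y, M, and B are on, so H fires (G7). [2 rule applications]
B needs fewer.

B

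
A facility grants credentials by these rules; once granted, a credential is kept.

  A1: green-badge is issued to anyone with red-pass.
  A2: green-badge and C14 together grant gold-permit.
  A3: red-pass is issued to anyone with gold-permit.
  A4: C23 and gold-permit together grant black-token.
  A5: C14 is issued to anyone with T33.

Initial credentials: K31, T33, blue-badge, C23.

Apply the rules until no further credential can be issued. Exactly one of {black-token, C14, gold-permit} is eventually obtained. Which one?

C14

Holding T33 grants C14 (A5).
gold-permit would need green-badge and C14 (A2), but green-badge is never granted. black-token would need C23 and gold-permit (A4), but gold-permit is never granted.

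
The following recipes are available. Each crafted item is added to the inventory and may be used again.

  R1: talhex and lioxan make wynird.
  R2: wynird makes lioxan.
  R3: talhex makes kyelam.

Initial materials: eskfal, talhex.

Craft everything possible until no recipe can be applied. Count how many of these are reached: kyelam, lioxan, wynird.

talhex → kyelam (R3).
kyelam: reached.
lioxan would need wynird (R2), but wynird is never obtained.
wynird would need talhex and lioxan (R1), but lioxan is never obtained.
Reached: kyelam — 1 of the 3.

1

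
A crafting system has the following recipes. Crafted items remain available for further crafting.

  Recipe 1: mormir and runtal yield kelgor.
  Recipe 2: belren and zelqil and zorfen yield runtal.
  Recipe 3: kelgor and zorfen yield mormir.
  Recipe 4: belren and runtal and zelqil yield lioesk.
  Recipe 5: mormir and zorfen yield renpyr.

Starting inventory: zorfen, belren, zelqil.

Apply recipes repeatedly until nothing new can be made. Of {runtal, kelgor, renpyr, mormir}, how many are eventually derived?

belren and zelqil and zorfen → runtal (Recipe 2).
runtal: reached.
kelgor would need mormir and runtal (Recipe 1), but mormir is never obtained.
renpyr would need mormir and zorfen (Recipe 5), but mormir is never obtained.
mormir would need kelgor and zorfen (Recipe 3), but kelgor is never obtained.
Reached: runtal — 1 of the 4.

1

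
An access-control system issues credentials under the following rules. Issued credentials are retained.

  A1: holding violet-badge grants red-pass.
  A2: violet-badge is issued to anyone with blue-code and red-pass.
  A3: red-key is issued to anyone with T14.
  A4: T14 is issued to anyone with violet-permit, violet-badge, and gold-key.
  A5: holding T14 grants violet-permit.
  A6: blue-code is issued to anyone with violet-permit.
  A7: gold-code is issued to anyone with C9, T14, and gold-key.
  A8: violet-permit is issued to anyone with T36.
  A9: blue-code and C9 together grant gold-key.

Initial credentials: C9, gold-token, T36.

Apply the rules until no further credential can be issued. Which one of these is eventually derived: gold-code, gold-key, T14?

gold-key

Holding T36 grants violet-permit (A8).
Holding violet-permit grants blue-code (A6).
Holding blue-code and C9 grants gold-key (A9).
T14 would need violet-permit, violet-badge, and gold-key (A4), but violet-badge is never granted. gold-code would need C9, T14, and gold-key (A7), but T14 is never granted.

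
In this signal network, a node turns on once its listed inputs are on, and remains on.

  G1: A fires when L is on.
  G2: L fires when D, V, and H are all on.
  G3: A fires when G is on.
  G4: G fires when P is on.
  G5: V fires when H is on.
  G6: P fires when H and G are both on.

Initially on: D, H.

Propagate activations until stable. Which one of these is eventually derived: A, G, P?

A

H is on, so V fires (G5).
D, V, and H are on, so L fires (G2).
G1: L on → A on.
P would need H and G (G6), but G never turns on. G would need P (G4), but P never turns on.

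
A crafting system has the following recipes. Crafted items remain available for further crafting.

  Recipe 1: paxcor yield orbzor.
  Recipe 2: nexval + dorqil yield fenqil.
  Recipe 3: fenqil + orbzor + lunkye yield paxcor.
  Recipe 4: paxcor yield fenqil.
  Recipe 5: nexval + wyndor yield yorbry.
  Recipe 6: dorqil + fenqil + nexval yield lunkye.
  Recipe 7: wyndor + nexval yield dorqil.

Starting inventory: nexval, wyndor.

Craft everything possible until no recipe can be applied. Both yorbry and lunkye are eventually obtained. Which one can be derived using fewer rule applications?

yorbry: nexval + wyndor → yorbry (Recipe 5). [1 rule application]
lunkye: Using Recipe 7, wyndor and nexval make dorqil. nexval + dorqil → fenqil (Recipe 2). Using Recipe 6, dorqil, fenqil, and nexval make lunkye. [3 rule applications]
yorbry needs fewer.

yorbry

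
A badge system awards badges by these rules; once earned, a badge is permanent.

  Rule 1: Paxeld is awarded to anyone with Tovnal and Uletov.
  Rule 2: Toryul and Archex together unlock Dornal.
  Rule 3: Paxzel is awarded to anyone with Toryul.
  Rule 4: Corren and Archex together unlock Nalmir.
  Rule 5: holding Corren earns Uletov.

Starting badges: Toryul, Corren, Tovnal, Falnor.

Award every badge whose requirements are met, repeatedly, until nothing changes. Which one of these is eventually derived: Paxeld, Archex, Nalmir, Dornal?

Paxeld

With Corren, Uletov is earned (Rule 5).
With Tovnal and Uletov, Paxeld is earned (Rule 1).
Dornal would need Toryul and Archex (Rule 2), but Archex is never earned. No rule produces Archex, and it is not given. Nalmir would need Corren and Archex (Rule 4), but Archex is never earned.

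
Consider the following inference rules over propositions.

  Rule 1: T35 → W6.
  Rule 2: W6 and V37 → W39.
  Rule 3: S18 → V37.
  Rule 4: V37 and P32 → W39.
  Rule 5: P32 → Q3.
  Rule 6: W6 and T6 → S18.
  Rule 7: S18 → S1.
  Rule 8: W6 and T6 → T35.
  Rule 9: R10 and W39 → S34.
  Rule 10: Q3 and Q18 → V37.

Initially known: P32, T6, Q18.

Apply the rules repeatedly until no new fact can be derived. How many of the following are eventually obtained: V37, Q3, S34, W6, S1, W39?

3

P32 holds, so Q3 follows (Rule 5).
Q3 and Q18 hold, so V37 follows (Rule 10).
V37 and P32 hold, so W39 follows (Rule 4).
V37: reached.
Q3: reached.
S34 would need R10 and W39 (Rule 9), but R10 is never established.
W6 would need T35 (Rule 1), but T35 is never established.
S1 would need S18 (Rule 7), but S18 is never established.
W39: reached.
Reached: V37, Q3, and W39 — 3 of the 6.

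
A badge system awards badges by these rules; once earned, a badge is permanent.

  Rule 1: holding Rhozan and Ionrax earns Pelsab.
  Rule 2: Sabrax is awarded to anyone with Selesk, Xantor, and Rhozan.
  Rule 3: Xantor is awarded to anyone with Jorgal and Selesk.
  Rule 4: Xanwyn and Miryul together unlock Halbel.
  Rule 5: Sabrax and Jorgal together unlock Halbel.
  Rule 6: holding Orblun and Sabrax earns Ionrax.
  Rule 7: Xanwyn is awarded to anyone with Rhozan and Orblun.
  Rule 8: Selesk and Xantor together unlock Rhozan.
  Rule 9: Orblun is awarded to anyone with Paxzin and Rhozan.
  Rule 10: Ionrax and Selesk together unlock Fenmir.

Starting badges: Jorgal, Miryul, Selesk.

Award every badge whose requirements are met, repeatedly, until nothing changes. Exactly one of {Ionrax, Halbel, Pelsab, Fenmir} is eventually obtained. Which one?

Halbel

With Jorgal and Selesk, Xantor is earned (Rule 3).
With Selesk and Xantor, Rhozan is earned (Rule 8).
With Selesk, Xantor, and Rhozan, Sabrax is earned (Rule 2).
With Sabrax and Jorgal, Halbel is earned (Rule 5).
Pelsab would need Rhozan and Ionrax (Rule 1), but Ionrax is never earned. Ionrax would need Orblun and Sabrax (Rule 6), but Orblun is never earned. Fenmir would need Ionrax and Selesk (Rule 10), but Ionrax is never earned.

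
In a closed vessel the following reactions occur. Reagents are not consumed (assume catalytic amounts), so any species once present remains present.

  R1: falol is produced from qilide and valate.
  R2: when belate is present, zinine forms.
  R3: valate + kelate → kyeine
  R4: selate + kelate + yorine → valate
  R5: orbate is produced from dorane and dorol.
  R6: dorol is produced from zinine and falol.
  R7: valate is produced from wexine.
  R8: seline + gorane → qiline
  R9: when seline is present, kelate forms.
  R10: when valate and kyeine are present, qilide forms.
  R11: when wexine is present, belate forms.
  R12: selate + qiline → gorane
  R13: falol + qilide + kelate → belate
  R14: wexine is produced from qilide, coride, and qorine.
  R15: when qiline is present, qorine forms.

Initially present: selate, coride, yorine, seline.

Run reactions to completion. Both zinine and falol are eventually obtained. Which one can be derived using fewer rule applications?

falol

falol: seline present → kelate forms (R9). selate, kelate, and yorine present → valate forms (R4). valate and kelate present → kyeine forms (R3). valate and kyeine present → qilide forms (R10). qilide and valate present → falol forms (R1). [5 rule applications]
zinine: seline present → kelate forms (R9). selate, kelate, and yorine present → valate forms (R4). valate and kelate present → kyeine forms (R3). valate and kyeine present → qilide forms (R10). qilide and valate present → falol forms (R1). falol, qilide, and kelate present → belate forms (R13). belate present → zinine forms (R2). [7 rule applications]
falol needs fewer.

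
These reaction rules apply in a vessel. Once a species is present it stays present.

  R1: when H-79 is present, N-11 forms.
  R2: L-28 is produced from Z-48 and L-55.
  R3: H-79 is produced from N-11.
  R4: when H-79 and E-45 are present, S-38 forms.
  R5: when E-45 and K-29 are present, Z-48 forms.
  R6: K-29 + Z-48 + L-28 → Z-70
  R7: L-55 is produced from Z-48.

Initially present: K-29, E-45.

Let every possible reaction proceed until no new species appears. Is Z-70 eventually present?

E-45 and K-29 present → Z-48 forms (R5).
Z-48 present → L-55 forms (R7).
Z-48 and L-55 present → L-28 forms (R2).
K-29, Z-48, and L-28 present → Z-70 forms (R6).

Yes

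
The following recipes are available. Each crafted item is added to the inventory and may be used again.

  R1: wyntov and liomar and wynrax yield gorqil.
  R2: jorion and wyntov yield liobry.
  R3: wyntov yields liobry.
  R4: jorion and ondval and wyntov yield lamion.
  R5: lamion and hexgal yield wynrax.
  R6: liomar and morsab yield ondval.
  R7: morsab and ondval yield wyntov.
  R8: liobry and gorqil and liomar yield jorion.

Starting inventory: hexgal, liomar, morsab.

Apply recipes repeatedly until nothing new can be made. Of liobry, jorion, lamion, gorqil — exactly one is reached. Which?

Using R6, liomar and morsab make ondval.
morsab and ondval → wyntov (R7).
wyntov → liobry (R3).
lamion would need jorion, ondval, and wyntov (R4), but jorion is never obtained. gorqil would need wyntov, liomar, and wynrax (R1), but wynrax is never obtained. jorion would need liobry, gorqil, and liomar (R8), but gorqil is never obtained.

liobry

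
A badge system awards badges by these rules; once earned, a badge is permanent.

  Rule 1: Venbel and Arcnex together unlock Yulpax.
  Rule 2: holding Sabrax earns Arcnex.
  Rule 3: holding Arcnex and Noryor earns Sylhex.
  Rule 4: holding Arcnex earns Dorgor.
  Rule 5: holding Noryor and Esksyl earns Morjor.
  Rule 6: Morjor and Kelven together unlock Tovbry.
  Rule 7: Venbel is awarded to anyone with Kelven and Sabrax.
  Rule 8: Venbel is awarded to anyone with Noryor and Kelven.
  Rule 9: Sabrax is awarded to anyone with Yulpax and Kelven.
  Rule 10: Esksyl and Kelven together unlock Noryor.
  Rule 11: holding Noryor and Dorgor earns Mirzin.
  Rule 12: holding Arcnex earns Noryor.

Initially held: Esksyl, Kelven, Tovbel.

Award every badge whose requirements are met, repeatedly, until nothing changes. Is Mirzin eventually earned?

No

Mirzin would need Noryor and Dorgor (Rule 11), but Dorgor is never earned.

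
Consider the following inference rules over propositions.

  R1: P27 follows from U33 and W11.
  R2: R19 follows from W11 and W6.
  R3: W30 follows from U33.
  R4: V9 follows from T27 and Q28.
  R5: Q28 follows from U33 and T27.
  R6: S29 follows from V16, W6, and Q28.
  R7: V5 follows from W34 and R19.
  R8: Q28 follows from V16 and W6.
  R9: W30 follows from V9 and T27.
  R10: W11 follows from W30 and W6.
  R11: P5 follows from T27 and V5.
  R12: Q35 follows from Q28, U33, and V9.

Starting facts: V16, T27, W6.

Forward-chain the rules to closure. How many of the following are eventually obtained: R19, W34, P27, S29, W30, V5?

V16 and W6 hold, so Q28 follows (R8).
From V16, W6, and Q28, R6 gives S29.
From T27 and Q28, R4 gives V9.
From V9 and T27, R9 gives W30.
From W30 and W6, R10 gives W11.
From W11 and W6, R2 gives R19.
R19: reached.
No rule produces W34, and it is not given.
P27 would need U33 and W11 (R1), but U33 is never established.
S29: reached.
W30: reached.
V5 would need W34 and R19 (R7), but W34 is never established.
Reached: R19, S29, and W30 — 3 of the 6.

3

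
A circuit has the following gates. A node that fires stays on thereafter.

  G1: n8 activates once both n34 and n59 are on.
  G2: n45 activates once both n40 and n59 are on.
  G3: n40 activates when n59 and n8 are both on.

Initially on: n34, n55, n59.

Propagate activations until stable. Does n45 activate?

n34 and n59 are on, so n8 activates (G1).
G3: n59 and n8 on → n40 on.
G2: n40 and n59 on → n45 on.

Yes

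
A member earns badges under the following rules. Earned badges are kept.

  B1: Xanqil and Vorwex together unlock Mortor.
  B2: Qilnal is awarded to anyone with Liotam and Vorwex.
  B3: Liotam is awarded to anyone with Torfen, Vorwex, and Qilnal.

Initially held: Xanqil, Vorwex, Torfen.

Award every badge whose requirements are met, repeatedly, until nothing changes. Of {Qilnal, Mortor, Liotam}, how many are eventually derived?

With Xanqil and Vorwex, Mortor is earned (B1).
Qilnal would need Liotam and Vorwex (B2), but Liotam is never earned.
Mortor: reached.
Liotam would need Torfen, Vorwex, and Qilnal (B3), but Qilnal is never earned.
Reached: Mortor — 1 of the 3.

1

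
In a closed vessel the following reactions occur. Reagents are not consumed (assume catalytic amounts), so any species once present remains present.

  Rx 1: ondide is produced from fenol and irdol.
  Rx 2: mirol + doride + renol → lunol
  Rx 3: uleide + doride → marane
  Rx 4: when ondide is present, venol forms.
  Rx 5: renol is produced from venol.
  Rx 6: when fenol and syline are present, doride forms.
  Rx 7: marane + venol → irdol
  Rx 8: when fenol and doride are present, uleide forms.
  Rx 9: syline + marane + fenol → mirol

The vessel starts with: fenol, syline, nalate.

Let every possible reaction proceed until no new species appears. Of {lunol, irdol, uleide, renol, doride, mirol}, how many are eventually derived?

fenol and syline present → doride forms (Rx 6).
fenol and doride present → uleide forms (Rx 8).
uleide and doride present → marane forms (Rx 3).
syline, marane, and fenol present → mirol forms (Rx 9).
lunol would need mirol, doride, and renol (Rx 2), but renol never forms.
irdol would need marane and venol (Rx 7), but venol never forms.
uleide: reached.
renol would need venol (Rx 5), but venol never forms.
doride: reached.
mirol: reached.
Reached: uleide, doride, and mirol — 3 of the 6.

3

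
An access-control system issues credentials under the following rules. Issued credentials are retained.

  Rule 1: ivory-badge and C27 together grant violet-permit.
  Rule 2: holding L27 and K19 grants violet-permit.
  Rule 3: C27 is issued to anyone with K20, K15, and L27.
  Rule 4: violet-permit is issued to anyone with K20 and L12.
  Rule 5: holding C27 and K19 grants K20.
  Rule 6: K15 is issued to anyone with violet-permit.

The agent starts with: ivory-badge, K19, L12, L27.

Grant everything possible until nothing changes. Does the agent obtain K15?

Holding L27 and K19 grants violet-permit (Rule 2).
Holding violet-permit grants K15 (Rule 6).

Yes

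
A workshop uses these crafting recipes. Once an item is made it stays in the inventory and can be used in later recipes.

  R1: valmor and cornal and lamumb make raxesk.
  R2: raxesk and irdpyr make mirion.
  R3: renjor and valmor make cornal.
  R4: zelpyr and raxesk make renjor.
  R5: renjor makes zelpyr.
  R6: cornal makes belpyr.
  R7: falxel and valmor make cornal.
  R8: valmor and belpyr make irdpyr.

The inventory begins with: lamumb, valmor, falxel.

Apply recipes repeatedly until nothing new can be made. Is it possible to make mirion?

Using R7, falxel and valmor make cornal.
Using R1, valmor, cornal, and lamumb make raxesk.
Using R6, cornal makes belpyr.
valmor and belpyr → irdpyr (R8).
raxesk and irdpyr → mirion (R2).

Yes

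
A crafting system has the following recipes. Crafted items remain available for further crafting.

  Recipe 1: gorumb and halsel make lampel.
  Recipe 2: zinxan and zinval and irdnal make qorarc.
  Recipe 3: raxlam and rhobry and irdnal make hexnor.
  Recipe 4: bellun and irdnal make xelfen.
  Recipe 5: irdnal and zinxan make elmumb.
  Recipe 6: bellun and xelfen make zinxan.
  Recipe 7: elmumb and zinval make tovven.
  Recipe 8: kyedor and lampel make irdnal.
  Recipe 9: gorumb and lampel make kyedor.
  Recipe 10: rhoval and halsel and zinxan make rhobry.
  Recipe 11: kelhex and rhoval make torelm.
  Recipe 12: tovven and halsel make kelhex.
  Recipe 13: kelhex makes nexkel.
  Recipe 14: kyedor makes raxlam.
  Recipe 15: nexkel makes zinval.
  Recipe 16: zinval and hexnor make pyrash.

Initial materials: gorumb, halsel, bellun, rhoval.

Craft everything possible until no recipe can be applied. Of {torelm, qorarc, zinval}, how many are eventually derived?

0

torelm would need kelhex and rhoval (Recipe 11), but kelhex is never obtained.
qorarc would need zinxan, zinval, and irdnal (Recipe 2), but zinval is never obtained.
zinval would need nexkel (Recipe 15), but nexkel is never obtained.
None of the 3 are reached.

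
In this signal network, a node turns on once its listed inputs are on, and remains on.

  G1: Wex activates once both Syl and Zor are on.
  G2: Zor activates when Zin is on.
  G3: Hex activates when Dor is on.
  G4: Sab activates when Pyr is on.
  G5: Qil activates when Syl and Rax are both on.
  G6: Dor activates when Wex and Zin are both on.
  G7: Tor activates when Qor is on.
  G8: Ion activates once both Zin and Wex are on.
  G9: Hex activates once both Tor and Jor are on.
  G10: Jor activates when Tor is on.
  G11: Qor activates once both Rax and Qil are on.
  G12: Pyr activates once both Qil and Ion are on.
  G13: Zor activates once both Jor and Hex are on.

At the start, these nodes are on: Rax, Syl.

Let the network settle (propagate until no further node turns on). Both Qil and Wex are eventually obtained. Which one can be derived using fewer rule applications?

Qil

Qil: G5: Syl and Rax on → Qil on. [1 rule application]
Wex: G5: Syl and Rax on → Qil on. Rax and Qil are on, so Qor activates (G11). G7: Qor on → Tor on. G10: Tor on → Jor on. Tor and Jor are on, so Hex activates (G9). Jor and Hex are on, so Zor activates (G13). Syl and Zor are on, so Wex activates (G1). [7 rule applications]
Qil needs fewer.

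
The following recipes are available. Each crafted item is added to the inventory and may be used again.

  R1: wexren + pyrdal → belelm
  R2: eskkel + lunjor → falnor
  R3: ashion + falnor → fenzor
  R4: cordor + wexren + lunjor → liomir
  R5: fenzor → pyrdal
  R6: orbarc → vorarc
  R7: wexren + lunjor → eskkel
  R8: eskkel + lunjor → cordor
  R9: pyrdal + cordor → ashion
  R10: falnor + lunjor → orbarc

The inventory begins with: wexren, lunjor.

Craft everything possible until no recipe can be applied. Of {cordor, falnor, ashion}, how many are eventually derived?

wexren + lunjor → eskkel (R7).
Using R2, eskkel and lunjor make falnor.
Using R8, eskkel and lunjor make cordor.
cordor: reached.
falnor: reached.
ashion would need pyrdal and cordor (R9), but pyrdal is never obtained.
Reached: cordor and falnor — 2 of the 3.

2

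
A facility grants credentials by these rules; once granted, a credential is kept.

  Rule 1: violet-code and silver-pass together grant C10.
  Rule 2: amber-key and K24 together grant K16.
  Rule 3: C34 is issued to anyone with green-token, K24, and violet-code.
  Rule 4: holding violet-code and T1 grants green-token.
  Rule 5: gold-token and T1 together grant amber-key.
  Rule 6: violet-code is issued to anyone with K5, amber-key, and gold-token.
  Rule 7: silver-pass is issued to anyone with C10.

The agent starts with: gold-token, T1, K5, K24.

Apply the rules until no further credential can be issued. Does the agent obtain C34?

Holding gold-token and T1 grants amber-key (Rule 5).
Holding K5, amber-key, and gold-token grants violet-code (Rule 6).
Holding violet-code and T1 grants green-token (Rule 4).
Holding green-token, K24, and violet-code grants C34 (Rule 3).

Yes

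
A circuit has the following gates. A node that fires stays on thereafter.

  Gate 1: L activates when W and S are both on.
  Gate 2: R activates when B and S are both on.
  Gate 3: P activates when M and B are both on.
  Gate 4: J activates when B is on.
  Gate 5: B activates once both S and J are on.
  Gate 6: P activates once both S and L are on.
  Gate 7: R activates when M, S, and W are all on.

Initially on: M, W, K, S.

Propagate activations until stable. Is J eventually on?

J would need B (Gate 4), but B never turns on.

No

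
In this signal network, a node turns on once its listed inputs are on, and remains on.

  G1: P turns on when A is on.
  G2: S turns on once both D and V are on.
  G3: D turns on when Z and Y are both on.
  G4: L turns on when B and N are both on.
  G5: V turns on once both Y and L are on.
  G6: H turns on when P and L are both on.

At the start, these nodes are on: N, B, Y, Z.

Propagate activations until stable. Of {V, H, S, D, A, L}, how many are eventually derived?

4

B and N are on, so L turns on (G4).
G3: Z and Y on → D on.
G5: Y and L on → V on.
D and V are on, so S turns on (G2).
V: reached.
H would need P and L (G6), but P never turns on.
S: reached.
D: reached.
No rule produces A, and it is not given.
L: reached.
Reached: V, S, D, and L — 4 of the 6.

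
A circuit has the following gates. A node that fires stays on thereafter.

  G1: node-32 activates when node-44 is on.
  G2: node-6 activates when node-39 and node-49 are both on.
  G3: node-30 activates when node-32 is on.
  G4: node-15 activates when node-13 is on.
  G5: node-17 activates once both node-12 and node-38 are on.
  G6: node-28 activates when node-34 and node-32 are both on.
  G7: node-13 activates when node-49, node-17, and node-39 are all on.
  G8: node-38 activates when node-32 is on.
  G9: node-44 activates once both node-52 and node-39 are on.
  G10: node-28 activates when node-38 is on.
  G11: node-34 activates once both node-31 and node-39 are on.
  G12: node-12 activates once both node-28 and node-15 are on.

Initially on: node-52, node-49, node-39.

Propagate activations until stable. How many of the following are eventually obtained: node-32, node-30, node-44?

3

G9: node-52 and node-39 on → node-44 on.
G1: node-44 on → node-32 on.
G3: node-32 on → node-30 on.
node-32: reached.
node-30: reached.
node-44: reached.
All 3 are reached.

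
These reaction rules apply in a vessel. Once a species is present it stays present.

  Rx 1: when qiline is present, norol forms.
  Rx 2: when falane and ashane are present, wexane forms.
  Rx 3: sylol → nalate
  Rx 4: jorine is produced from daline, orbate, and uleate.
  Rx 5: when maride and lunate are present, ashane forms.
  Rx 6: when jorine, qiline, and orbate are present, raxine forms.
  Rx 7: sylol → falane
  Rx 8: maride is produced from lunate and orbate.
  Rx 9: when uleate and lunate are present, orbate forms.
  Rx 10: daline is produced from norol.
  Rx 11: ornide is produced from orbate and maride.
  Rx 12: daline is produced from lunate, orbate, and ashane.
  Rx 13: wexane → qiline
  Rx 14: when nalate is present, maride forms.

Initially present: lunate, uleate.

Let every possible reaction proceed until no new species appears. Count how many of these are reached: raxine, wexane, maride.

uleate and lunate present → orbate forms (Rx 9).
lunate and orbate present → maride forms (Rx 8).
raxine would need jorine, qiline, and orbate (Rx 6), but qiline never forms.
wexane would need falane and ashane (Rx 2), but falane never forms.
maride: reached.
Reached: maride — 1 of the 3.

1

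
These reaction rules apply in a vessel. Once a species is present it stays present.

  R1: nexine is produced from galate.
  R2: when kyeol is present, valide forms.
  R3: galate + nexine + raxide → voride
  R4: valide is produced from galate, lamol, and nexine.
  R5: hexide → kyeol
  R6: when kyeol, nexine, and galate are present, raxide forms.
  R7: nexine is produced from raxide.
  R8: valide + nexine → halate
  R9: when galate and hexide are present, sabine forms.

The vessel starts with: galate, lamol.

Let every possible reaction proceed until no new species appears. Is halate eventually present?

galate present → nexine forms (R1).
galate, lamol, and nexine present → valide forms (R4).
valide and nexine present → halate forms (R8).

Yes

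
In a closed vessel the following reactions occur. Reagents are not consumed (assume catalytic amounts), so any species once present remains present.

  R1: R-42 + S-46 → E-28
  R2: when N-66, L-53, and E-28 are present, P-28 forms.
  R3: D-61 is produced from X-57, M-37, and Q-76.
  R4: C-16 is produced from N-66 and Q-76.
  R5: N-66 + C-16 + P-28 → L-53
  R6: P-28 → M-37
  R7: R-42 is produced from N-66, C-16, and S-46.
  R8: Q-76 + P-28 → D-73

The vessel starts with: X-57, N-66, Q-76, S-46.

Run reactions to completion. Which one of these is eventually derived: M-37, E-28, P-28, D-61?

E-28

N-66 and Q-76 present → C-16 forms (R4).
N-66, C-16, and S-46 present → R-42 forms (R7).
R-42 and S-46 present → E-28 forms (R1).
P-28 would need N-66, L-53, and E-28 (R2), but L-53 never forms. M-37 would need P-28 (R6), but P-28 never forms. D-61 would need X-57, M-37, and Q-76 (R3), but M-37 never forms.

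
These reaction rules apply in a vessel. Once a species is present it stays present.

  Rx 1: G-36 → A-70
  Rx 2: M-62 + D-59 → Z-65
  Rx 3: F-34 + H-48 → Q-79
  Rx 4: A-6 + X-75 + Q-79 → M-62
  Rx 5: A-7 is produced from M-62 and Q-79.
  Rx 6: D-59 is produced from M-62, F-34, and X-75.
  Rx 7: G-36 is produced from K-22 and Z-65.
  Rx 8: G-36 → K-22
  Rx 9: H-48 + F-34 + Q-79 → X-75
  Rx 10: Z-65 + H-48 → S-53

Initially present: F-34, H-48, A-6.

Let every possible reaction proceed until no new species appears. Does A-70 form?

No

A-70 would need G-36 (Rx 1), but G-36 never forms.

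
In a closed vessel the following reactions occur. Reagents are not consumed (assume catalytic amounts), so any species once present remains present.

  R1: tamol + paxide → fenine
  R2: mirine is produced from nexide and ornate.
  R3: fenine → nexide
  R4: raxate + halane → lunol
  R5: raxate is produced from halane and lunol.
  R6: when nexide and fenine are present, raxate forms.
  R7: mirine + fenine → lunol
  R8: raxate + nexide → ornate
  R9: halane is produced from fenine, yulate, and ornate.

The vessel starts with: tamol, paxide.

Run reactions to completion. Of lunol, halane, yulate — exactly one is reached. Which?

lunol

tamol and paxide present → fenine forms (R1).
fenine present → nexide forms (R3).
nexide and fenine present → raxate forms (R6).
raxate and nexide present → ornate forms (R8).
nexide and ornate present → mirine forms (R2).
mirine and fenine present → lunol forms (R7).
halane would need fenine, yulate, and ornate (R9), but yulate never forms. No rule produces yulate, and it is not given.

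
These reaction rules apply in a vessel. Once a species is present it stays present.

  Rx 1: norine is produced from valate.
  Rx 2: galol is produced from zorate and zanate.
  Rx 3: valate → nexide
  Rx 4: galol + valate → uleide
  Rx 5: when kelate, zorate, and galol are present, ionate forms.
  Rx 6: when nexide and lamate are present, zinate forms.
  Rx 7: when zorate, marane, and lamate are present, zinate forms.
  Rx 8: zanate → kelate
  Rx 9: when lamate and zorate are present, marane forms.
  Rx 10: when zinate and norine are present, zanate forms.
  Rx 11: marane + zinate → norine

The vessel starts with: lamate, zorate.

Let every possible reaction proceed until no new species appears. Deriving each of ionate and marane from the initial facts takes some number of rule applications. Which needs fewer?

marane: lamate and zorate present → marane forms (Rx 9). [1 rule application]
ionate: lamate and zorate present → marane forms (Rx 9). zorate, marane, and lamate present → zinate forms (Rx 7). marane and zinate present → norine forms (Rx 11). zinate and norine present → zanate forms (Rx 10). zanate present → kelate forms (Rx 8). zorate and zanate present → galol forms (Rx 2). kelate, zorate, and galol present → ionate forms (Rx 5). [7 rule applications]
marane needs fewer.

marane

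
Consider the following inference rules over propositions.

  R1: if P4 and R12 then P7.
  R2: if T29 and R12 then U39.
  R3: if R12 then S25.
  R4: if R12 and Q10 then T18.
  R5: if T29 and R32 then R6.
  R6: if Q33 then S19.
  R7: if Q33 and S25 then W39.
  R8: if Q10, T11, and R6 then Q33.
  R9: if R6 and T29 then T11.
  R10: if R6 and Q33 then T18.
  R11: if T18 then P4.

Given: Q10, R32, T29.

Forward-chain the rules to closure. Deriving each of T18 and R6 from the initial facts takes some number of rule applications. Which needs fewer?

R6: From T29 and R32, R5 gives R6. [1 rule application]
T18: T29 and R32 hold, so R6 follows (R5). From R6 and T29, R9 gives T11. From Q10, T11, and R6, R8 gives Q33. R6 and Q33 hold, so T18 follows (R10). [4 rule applications]
R6 needs fewer.

R6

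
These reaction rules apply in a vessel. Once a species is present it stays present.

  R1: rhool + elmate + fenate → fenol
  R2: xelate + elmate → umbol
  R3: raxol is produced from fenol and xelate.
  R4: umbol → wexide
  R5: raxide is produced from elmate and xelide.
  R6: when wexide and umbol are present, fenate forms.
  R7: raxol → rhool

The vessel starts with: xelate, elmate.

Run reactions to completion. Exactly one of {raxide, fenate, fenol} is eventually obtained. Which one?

fenate

xelate and elmate present → umbol forms (R2).
umbol present → wexide forms (R4).
wexide and umbol present → fenate forms (R6).
raxide would need elmate and xelide (R5), but xelide never forms. fenol would need rhool, elmate, and fenate (R1), but rhool never forms.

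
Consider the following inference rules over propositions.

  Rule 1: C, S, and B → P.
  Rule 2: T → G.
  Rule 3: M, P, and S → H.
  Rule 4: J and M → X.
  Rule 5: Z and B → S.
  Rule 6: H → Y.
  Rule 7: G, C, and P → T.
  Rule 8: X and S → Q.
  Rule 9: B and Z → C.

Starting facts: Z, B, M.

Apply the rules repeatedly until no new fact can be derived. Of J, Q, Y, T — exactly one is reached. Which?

B and Z hold, so C follows (Rule 9).
Z and B hold, so S follows (Rule 5).
C, S, and B hold, so P follows (Rule 1).
From M, P, and S, Rule 3 gives H.
H holds, so Y follows (Rule 6).
Q would need X and S (Rule 8), but X is never established. No rule produces J, and it is not given. T would need G, C, and P (Rule 7), but G is never established.

Y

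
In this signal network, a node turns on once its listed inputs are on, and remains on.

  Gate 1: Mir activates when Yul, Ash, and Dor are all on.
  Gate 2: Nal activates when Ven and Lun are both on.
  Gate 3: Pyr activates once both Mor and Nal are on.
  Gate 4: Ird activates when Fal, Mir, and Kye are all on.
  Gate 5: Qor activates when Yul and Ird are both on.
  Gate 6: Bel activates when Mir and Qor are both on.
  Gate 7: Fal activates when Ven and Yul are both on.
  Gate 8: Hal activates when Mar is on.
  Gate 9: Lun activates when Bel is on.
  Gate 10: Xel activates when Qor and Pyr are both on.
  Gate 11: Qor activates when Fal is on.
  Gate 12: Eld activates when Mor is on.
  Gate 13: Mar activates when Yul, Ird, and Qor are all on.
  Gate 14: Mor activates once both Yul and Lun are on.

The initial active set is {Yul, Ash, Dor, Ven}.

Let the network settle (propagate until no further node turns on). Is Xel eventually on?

Yes

Gate 7: Ven and Yul on → Fal on.
Gate 1: Yul, Ash, and Dor on → Mir on.
Fal is on, so Qor activates (Gate 11).
Mir and Qor are on, so Bel activates (Gate 6).
Bel is on, so Lun activates (Gate 9).
Gate 2: Ven and Lun on → Nal on.
Yul and Lun are on, so Mor activates (Gate 14).
Mor and Nal are on, so Pyr activates (Gate 3).
Gate 10: Qor and Pyr on → Xel on.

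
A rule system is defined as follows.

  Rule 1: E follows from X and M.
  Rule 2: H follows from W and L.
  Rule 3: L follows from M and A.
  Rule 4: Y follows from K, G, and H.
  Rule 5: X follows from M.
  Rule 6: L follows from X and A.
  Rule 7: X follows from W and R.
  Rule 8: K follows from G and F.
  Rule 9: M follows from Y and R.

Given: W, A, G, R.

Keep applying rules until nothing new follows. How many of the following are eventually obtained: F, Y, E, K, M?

No rule produces F, and it is not given.
Y would need K, G, and H (Rule 4), but K is never established.
E would need X and M (Rule 1), but M is never established.
K would need G and F (Rule 8), but F is never established.
M would need Y and R (Rule 9), but Y is never established.
None of the 5 are reached.

0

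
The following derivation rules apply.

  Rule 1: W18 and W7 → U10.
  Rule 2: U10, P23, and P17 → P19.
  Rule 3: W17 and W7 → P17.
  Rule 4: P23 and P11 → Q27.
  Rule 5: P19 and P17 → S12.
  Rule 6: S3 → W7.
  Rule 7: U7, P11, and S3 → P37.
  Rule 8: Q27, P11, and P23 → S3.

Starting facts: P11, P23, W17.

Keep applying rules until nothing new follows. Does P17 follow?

Yes

From P23 and P11, Rule 4 gives Q27.
From Q27, P11, and P23, Rule 8 gives S3.
S3 holds, so W7 follows (Rule 6).
From W17 and W7, Rule 3 gives P17.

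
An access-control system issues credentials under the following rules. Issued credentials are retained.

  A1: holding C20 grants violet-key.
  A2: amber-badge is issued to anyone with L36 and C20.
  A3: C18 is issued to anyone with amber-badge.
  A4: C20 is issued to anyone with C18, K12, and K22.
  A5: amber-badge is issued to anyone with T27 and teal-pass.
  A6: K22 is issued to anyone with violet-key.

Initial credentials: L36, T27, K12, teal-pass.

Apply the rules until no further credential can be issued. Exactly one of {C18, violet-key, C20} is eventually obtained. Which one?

C18

Holding T27 and teal-pass grants amber-badge (A5).
Holding amber-badge grants C18 (A3).
C20 would need C18, K12, and K22 (A4), but K22 is never granted. violet-key would need C20 (A1), but C20 is never granted.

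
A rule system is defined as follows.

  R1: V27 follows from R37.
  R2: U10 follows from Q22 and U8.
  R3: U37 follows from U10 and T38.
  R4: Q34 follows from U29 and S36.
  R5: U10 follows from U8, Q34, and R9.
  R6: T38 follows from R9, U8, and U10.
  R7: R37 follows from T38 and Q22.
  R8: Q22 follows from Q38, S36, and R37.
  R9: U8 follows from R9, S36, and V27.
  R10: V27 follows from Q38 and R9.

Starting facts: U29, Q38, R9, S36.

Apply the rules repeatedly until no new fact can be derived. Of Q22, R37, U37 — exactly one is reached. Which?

U29 and S36 hold, so Q34 follows (R4).
Q38 and R9 hold, so V27 follows (R10).
R9, S36, and V27 hold, so U8 follows (R9).
U8, Q34, and R9 hold, so U10 follows (R5).
From R9, U8, and U10, R6 gives T38.
From U10 and T38, R3 gives U37.
Q22 would need Q38, S36, and R37 (R8), but R37 is never established. R37 would need T38 and Q22 (R7), but Q22 is never established.

U37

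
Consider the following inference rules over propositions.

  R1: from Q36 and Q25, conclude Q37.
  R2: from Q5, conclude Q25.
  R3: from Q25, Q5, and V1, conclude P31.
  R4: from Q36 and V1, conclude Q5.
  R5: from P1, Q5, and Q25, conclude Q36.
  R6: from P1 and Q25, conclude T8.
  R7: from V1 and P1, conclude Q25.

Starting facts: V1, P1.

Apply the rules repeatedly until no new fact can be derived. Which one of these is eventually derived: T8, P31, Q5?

T8

V1 and P1 hold, so Q25 follows (R7).
From P1 and Q25, R6 gives T8.
Q5 would need Q36 and V1 (R4), but Q36 is never established. P31 would need Q25, Q5, and V1 (R3), but Q5 is never established.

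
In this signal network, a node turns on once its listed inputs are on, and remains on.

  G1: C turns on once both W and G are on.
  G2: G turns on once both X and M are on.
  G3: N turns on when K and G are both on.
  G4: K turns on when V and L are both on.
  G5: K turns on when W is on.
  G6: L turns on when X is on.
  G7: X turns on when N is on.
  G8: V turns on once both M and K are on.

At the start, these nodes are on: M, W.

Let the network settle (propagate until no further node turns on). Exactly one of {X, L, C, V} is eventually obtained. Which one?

V

W is on, so K turns on (G5).
G8: M and K on → V on.
L would need X (G6), but X never turns on. C would need W and G (G1), but G never turns on. X would need N (G7), but N never turns on.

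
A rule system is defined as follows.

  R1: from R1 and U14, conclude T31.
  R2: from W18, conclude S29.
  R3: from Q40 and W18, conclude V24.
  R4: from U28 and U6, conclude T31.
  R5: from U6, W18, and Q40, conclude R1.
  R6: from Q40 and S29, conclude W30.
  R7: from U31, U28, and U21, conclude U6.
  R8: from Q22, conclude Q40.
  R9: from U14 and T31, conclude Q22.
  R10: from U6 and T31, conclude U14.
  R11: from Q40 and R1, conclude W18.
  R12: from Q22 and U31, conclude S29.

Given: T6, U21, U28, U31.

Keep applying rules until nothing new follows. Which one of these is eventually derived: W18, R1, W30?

W30

From U31, U28, and U21, R7 gives U6.
U28 and U6 hold, so T31 follows (R4).
U6 and T31 hold, so U14 follows (R10).
From U14 and T31, R9 gives Q22.
Q22 holds, so Q40 follows (R8).
From Q22 and U31, R12 gives S29.
Q40 and S29 hold, so W30 follows (R6).
W18 would need Q40 and R1 (R11), but R1 is never established. R1 would need U6, W18, and Q40 (R5), but W18 is never established.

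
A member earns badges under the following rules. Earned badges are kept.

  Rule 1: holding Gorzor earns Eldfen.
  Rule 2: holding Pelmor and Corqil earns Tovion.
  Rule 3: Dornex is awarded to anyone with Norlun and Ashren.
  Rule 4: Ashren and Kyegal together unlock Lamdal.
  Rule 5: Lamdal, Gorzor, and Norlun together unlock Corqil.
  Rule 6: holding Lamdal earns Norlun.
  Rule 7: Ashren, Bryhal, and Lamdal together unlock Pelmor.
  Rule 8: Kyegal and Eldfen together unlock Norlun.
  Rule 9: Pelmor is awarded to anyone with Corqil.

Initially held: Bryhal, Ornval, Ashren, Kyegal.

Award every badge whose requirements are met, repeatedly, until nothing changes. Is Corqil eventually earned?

No

Corqil would need Lamdal, Gorzor, and Norlun (Rule 5), but Gorzor is never earned.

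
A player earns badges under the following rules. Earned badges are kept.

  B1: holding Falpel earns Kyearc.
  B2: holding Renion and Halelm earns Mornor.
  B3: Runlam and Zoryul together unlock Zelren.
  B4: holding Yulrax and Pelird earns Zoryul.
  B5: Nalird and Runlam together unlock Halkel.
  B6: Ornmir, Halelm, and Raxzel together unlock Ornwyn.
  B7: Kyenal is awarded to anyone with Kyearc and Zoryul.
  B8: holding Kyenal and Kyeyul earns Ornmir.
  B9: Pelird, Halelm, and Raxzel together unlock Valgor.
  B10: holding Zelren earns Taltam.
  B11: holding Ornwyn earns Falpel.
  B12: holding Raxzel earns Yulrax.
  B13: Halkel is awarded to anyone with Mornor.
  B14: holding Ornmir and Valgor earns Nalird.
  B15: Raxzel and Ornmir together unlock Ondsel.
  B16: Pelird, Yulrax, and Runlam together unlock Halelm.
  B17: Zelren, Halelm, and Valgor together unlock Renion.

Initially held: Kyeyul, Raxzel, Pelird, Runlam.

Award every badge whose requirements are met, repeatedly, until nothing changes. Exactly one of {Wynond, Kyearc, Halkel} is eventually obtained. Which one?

With Raxzel, Yulrax is earned (B12).
With Yulrax and Pelird, Zoryul is earned (B4).
With Pelird, Yulrax, and Runlam, Halelm is earned (B16).
With Pelird, Halelm, and Raxzel, Valgor is earned (B9).
With Runlam and Zoryul, Zelren is earned (B3).
With Zelren, Halelm, and Valgor, Renion is earned (B17).
With Renion and Halelm, Mornor is earned (B2).
With Mornor, Halkel is earned (B13).
Kyearc would need Falpel (B1), but Falpel is never earned. No rule produces Wynond, and it is not given.

Halkel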